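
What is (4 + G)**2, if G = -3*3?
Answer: 25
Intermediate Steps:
G = -9
(4 + G)**2 = (4 - 9)**2 = (-5)**2 = 25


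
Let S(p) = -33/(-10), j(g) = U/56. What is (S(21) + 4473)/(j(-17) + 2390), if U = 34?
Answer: 626682/334685 ≈ 1.8725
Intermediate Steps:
j(g) = 17/28 (j(g) = 34/56 = 34*(1/56) = 17/28)
S(p) = 33/10 (S(p) = -33*(-1)/10 = -3*(-11/10) = 33/10)
(S(21) + 4473)/(j(-17) + 2390) = (33/10 + 4473)/(17/28 + 2390) = 44763/(10*(66937/28)) = (44763/10)*(28/66937) = 626682/334685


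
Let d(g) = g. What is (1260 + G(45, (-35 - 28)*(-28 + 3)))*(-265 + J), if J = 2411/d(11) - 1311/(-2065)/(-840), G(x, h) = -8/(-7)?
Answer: -643158658649/11130350 ≈ -57784.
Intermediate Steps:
G(x, h) = 8/7 (G(x, h) = -8*(-⅐) = 8/7)
J = 1394035393/6360200 (J = 2411/11 - 1311/(-2065)/(-840) = 2411*(1/11) - 1311*(-1/2065)*(-1/840) = 2411/11 + (1311/2065)*(-1/840) = 2411/11 - 437/578200 = 1394035393/6360200 ≈ 219.18)
(1260 + G(45, (-35 - 28)*(-28 + 3)))*(-265 + J) = (1260 + 8/7)*(-265 + 1394035393/6360200) = (8828/7)*(-291417607/6360200) = -643158658649/11130350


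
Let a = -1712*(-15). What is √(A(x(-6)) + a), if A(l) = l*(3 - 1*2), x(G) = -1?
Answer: √25679 ≈ 160.25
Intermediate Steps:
a = 25680
A(l) = l (A(l) = l*(3 - 2) = l*1 = l)
√(A(x(-6)) + a) = √(-1 + 25680) = √25679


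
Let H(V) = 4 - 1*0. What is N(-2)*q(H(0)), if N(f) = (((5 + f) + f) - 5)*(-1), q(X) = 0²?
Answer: 0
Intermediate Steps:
H(V) = 4 (H(V) = 4 + 0 = 4)
q(X) = 0
N(f) = -2*f (N(f) = ((5 + 2*f) - 5)*(-1) = (2*f)*(-1) = -2*f)
N(-2)*q(H(0)) = -2*(-2)*0 = 4*0 = 0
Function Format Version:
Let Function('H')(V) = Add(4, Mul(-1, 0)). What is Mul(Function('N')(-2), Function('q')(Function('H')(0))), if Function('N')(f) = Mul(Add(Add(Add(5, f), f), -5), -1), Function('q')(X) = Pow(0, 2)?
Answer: 0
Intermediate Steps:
Function('H')(V) = 4 (Function('H')(V) = Add(4, 0) = 4)
Function('q')(X) = 0
Function('N')(f) = Mul(-2, f) (Function('N')(f) = Mul(Add(Add(5, Mul(2, f)), -5), -1) = Mul(Mul(2, f), -1) = Mul(-2, f))
Mul(Function('N')(-2), Function('q')(Function('H')(0))) = Mul(Mul(-2, -2), 0) = Mul(4, 0) = 0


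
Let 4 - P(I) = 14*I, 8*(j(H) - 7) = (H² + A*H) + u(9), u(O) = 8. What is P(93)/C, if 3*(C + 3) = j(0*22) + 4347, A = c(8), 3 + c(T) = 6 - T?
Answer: -1947/2173 ≈ -0.89600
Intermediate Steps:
c(T) = 3 - T (c(T) = -3 + (6 - T) = 3 - T)
A = -5 (A = 3 - 1*8 = 3 - 8 = -5)
j(H) = 8 - 5*H/8 + H²/8 (j(H) = 7 + ((H² - 5*H) + 8)/8 = 7 + (8 + H² - 5*H)/8 = 7 + (1 - 5*H/8 + H²/8) = 8 - 5*H/8 + H²/8)
P(I) = 4 - 14*I
C = 4346/3 (C = -3 + ((8 - 0*22 + (0*22)²/8) + 4347)/3 = -3 + ((8 - 5/8*0 + (⅛)*0²) + 4347)/3 = -3 + ((8 + 0 + (⅛)*0) + 4347)/3 = -3 + ((8 + 0 + 0) + 4347)/3 = -3 + (8 + 4347)/3 = -3 + (⅓)*4355 = -3 + 4355/3 = 4346/3 ≈ 1448.7)
P(93)/C = (4 - 14*93)/(4346/3) = (4 - 1302)*(3/4346) = -1298*3/4346 = -1947/2173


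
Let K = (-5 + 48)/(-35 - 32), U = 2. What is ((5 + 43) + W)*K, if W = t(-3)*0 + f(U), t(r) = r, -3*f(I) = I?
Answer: -6106/201 ≈ -30.378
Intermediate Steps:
f(I) = -I/3
W = -⅔ (W = -3*0 - ⅓*2 = 0 - ⅔ = -⅔ ≈ -0.66667)
K = -43/67 (K = 43/(-67) = 43*(-1/67) = -43/67 ≈ -0.64179)
((5 + 43) + W)*K = ((5 + 43) - ⅔)*(-43/67) = (48 - ⅔)*(-43/67) = (142/3)*(-43/67) = -6106/201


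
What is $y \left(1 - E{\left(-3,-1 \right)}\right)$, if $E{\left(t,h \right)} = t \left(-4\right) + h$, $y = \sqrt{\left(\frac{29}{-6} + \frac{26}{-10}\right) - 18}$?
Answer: $- \frac{i \sqrt{22890}}{3} \approx - 50.431 i$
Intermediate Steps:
$y = \frac{i \sqrt{22890}}{30}$ ($y = \sqrt{\left(29 \left(- \frac{1}{6}\right) + 26 \left(- \frac{1}{10}\right)\right) - 18} = \sqrt{\left(- \frac{29}{6} - \frac{13}{5}\right) - 18} = \sqrt{- \frac{223}{30} - 18} = \sqrt{- \frac{763}{30}} = \frac{i \sqrt{22890}}{30} \approx 5.0431 i$)
$E{\left(t,h \right)} = h - 4 t$ ($E{\left(t,h \right)} = - 4 t + h = h - 4 t$)
$y \left(1 - E{\left(-3,-1 \right)}\right) = \frac{i \sqrt{22890}}{30} \left(1 - \left(-1 - -12\right)\right) = \frac{i \sqrt{22890}}{30} \left(1 - \left(-1 + 12\right)\right) = \frac{i \sqrt{22890}}{30} \left(1 - 11\right) = \frac{i \sqrt{22890}}{30} \left(-10\right) = - \frac{i \sqrt{22890}}{3}$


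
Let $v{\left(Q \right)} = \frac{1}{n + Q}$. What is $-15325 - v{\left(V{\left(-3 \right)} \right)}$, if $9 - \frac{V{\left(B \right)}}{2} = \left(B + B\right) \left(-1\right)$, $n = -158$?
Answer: $- \frac{2329399}{152} \approx -15325.0$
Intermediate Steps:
$V{\left(B \right)} = 18 + 4 B$ ($V{\left(B \right)} = 18 - 2 \left(B + B\right) \left(-1\right) = 18 - 2 \cdot 2 B \left(-1\right) = 18 - 2 \left(- 2 B\right) = 18 + 4 B$)
$v{\left(Q \right)} = \frac{1}{-158 + Q}$
$-15325 - v{\left(V{\left(-3 \right)} \right)} = -15325 - \frac{1}{-158 + \left(18 + 4 \left(-3\right)\right)} = -15325 - \frac{1}{-158 + \left(18 - 12\right)} = -15325 - \frac{1}{-158 + 6} = -15325 - \frac{1}{-152} = -15325 - - \frac{1}{152} = -15325 + \frac{1}{152} = - \frac{2329399}{152}$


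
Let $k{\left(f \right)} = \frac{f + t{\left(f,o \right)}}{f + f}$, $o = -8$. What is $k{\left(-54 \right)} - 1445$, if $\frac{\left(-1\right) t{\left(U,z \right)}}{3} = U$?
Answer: $-1446$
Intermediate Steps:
$t{\left(U,z \right)} = - 3 U$
$k{\left(f \right)} = -1$ ($k{\left(f \right)} = \frac{f - 3 f}{f + f} = \frac{\left(-2\right) f}{2 f} = - 2 f \frac{1}{2 f} = -1$)
$k{\left(-54 \right)} - 1445 = -1 - 1445 = -1446$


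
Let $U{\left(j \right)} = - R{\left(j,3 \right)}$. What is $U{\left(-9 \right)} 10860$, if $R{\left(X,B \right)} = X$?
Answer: $97740$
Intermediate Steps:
$U{\left(j \right)} = - j$
$U{\left(-9 \right)} 10860 = \left(-1\right) \left(-9\right) 10860 = 9 \cdot 10860 = 97740$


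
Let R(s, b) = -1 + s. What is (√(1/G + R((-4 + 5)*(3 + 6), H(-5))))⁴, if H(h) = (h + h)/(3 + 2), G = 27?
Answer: 47089/729 ≈ 64.594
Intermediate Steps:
H(h) = 2*h/5 (H(h) = (2*h)/5 = (2*h)*(⅕) = 2*h/5)
(√(1/G + R((-4 + 5)*(3 + 6), H(-5))))⁴ = (√(1/27 + (-1 + (-4 + 5)*(3 + 6))))⁴ = (√(1/27 + (-1 + 1*9)))⁴ = (√(1/27 + (-1 + 9)))⁴ = (√(1/27 + 8))⁴ = (√(217/27))⁴ = (√651/9)⁴ = 47089/729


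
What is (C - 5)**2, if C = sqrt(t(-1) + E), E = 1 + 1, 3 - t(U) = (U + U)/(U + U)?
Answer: 9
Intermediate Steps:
t(U) = 2 (t(U) = 3 - (U + U)/(U + U) = 3 - 2*U/(2*U) = 3 - 2*U*1/(2*U) = 3 - 1*1 = 3 - 1 = 2)
E = 2
C = 2 (C = sqrt(2 + 2) = sqrt(4) = 2)
(C - 5)**2 = (2 - 5)**2 = (-3)**2 = 9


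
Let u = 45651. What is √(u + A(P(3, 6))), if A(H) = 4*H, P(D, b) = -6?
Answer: √45627 ≈ 213.60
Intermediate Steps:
√(u + A(P(3, 6))) = √(45651 + 4*(-6)) = √(45651 - 24) = √45627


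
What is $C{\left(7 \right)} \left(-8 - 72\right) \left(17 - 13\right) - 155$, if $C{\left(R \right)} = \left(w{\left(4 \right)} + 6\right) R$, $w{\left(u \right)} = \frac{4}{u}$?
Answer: $-15835$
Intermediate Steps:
$C{\left(R \right)} = 7 R$ ($C{\left(R \right)} = \left(\frac{4}{4} + 6\right) R = \left(4 \cdot \frac{1}{4} + 6\right) R = \left(1 + 6\right) R = 7 R$)
$C{\left(7 \right)} \left(-8 - 72\right) \left(17 - 13\right) - 155 = 7 \cdot 7 \left(-8 - 72\right) \left(17 - 13\right) - 155 = 49 \left(\left(-80\right) 4\right) - 155 = 49 \left(-320\right) - 155 = -15680 - 155 = -15835$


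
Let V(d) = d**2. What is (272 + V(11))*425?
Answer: 167025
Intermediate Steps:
(272 + V(11))*425 = (272 + 11**2)*425 = (272 + 121)*425 = 393*425 = 167025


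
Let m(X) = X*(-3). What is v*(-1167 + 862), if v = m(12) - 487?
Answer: 159515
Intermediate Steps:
m(X) = -3*X
v = -523 (v = -3*12 - 487 = -36 - 487 = -523)
v*(-1167 + 862) = -523*(-1167 + 862) = -523*(-305) = 159515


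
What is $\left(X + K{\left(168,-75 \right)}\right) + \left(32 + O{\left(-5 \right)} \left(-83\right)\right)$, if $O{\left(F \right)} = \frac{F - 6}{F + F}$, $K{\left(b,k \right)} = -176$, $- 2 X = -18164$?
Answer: $\frac{88467}{10} \approx 8846.7$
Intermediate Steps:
$X = 9082$ ($X = \left(- \frac{1}{2}\right) \left(-18164\right) = 9082$)
$O{\left(F \right)} = \frac{-6 + F}{2 F}$
$\left(X + K{\left(168,-75 \right)}\right) + \left(32 + O{\left(-5 \right)} \left(-83\right)\right) = \left(9082 - 176\right) + \left(32 + \frac{-6 - 5}{2 \left(-5\right)} \left(-83\right)\right) = 8906 + \left(32 + \frac{1}{2} \left(- \frac{1}{5}\right) \left(-11\right) \left(-83\right)\right) = 8906 + \left(32 + \frac{11}{10} \left(-83\right)\right) = 8906 + \left(32 - \frac{913}{10}\right) = 8906 - \frac{593}{10} = \frac{88467}{10}$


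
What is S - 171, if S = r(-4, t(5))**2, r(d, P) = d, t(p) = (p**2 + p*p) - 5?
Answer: -155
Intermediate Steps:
t(p) = -5 + 2*p**2 (t(p) = (p**2 + p**2) - 5 = 2*p**2 - 5 = -5 + 2*p**2)
S = 16 (S = (-4)**2 = 16)
S - 171 = 16 - 171 = -155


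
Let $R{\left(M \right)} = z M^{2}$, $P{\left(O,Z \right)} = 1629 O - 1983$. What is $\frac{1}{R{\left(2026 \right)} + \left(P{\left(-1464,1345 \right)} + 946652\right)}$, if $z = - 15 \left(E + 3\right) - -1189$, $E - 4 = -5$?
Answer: $\frac{1}{4755879297} \approx 2.1027 \cdot 10^{-10}$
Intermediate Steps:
$E = -1$ ($E = 4 - 5 = -1$)
$P{\left(O,Z \right)} = -1983 + 1629 O$
$z = 1159$ ($z = - 15 \left(-1 + 3\right) - -1189 = \left(-15\right) 2 + 1189 = -30 + 1189 = 1159$)
$R{\left(M \right)} = 1159 M^{2}$
$\frac{1}{R{\left(2026 \right)} + \left(P{\left(-1464,1345 \right)} + 946652\right)} = \frac{1}{1159 \cdot 2026^{2} + \left(\left(-1983 + 1629 \left(-1464\right)\right) + 946652\right)} = \frac{1}{1159 \cdot 4104676 + \left(\left(-1983 - 2384856\right) + 946652\right)} = \frac{1}{4757319484 + \left(-2386839 + 946652\right)} = \frac{1}{4757319484 - 1440187} = \frac{1}{4755879297}$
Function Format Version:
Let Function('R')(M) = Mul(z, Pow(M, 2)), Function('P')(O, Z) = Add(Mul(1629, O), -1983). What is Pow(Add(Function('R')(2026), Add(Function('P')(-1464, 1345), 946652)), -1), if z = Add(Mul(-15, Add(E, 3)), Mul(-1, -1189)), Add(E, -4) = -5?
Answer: Rational(1, 4755879297) ≈ 2.1027e-10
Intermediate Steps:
E = -1 (E = Add(4, -5) = -1)
Function('P')(O, Z) = Add(-1983, Mul(1629, O))
z = 1159 (z = Add(Mul(-15, Add(-1, 3)), Mul(-1, -1189)) = Add(Mul(-15, 2), 1189) = Add(-30, 1189) = 1159)
Function('R')(M) = Mul(1159, Pow(M, 2))
Pow(Add(Function('R')(2026), Add(Function('P')(-1464, 1345), 946652)), -1) = Pow(Add(Mul(1159, Pow(2026, 2)), Add(Add(-1983, Mul(1629, -1464)), 946652)), -1) = Pow(Add(Mul(1159, 4104676), Add(Add(-1983, -2384856), 946652)), -1) = Pow(Add(4757319484, Add(-2386839, 946652)), -1) = Pow(Add(4757319484, -1440187), -1) = Pow(4755879297, -1) = Rational(1, 4755879297)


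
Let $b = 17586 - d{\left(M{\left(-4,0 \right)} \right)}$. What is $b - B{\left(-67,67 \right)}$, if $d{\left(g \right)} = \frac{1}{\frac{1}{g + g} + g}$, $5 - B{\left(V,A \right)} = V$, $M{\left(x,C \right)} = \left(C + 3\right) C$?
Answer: $17514$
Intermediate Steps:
$M{\left(x,C \right)} = C \left(3 + C\right)$ ($M{\left(x,C \right)} = \left(3 + C\right) C = C \left(3 + C\right)$)
$B{\left(V,A \right)} = 5 - V$
$d{\left(g \right)} = \frac{1}{g + \frac{1}{2 g}}$ ($d{\left(g \right)} = \frac{1}{\frac{1}{2 g} + g} = \frac{1}{g + \frac{1}{2 g}}$)
$b = 17586$ ($b = 17586 - \frac{2 \cdot 0 \left(3 + 0\right)}{1 + 2 \left(0 \left(3 + 0\right)\right)^{2}} = 17586 - \frac{2 \cdot 0 \cdot 3}{1 + 2 \left(0 \cdot 3\right)^{2}} = 17586 - 2 \cdot 0 \frac{1}{1 + 2 \cdot 0^{2}} = 17586 - 2 \cdot 0 \frac{1}{1 + 2 \cdot 0} = 17586 - 2 \cdot 0 \frac{1}{1 + 0} = 17586 - 2 \cdot 0 \cdot 1^{-1} = 17586 - 2 \cdot 0 \cdot 1 = 17586 - 0 = 17586 + 0 = 17586$)
$b - B{\left(-67,67 \right)} = 17586 - \left(5 - -67\right) = 17586 - \left(5 + 67\right) = 17586 - 72 = 17514$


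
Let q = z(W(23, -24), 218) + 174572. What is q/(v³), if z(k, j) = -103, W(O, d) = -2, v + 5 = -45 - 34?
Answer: -174469/592704 ≈ -0.29436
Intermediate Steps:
v = -84 (v = -5 + (-45 - 34) = -5 - 79 = -84)
q = 174469 (q = -103 + 174572 = 174469)
q/(v³) = 174469/((-84)³) = 174469/(-592704) = 174469*(-1/592704) = -174469/592704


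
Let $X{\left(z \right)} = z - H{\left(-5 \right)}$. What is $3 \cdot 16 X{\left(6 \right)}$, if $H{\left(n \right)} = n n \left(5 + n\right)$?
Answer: $288$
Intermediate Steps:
$H{\left(n \right)} = n^{2} \left(5 + n\right)$
$X{\left(z \right)} = z$ ($X{\left(z \right)} = z - \left(-5\right)^{2} \left(5 - 5\right) = z - 25 \cdot 0 = z - 0 = z + 0 = z$)
$3 \cdot 16 X{\left(6 \right)} = 3 \cdot 16 \cdot 6 = 48 \cdot 6 = 288$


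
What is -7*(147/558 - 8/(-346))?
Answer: -64547/32178 ≈ -2.0059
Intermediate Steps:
-7*(147/558 - 8/(-346)) = -7*(147*(1/558) - 8*(-1/346)) = -7*(49/186 + 4/173) = -7*9221/32178 = -64547/32178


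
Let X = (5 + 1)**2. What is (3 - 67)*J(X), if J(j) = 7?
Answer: -448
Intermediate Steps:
X = 36 (X = 6**2 = 36)
(3 - 67)*J(X) = (3 - 67)*7 = -64*7 = -448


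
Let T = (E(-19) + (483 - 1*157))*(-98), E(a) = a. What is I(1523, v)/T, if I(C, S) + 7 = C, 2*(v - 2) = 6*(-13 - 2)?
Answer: -758/15043 ≈ -0.050389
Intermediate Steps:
v = -43 (v = 2 + (6*(-13 - 2))/2 = 2 + (6*(-15))/2 = 2 + (½)*(-90) = 2 - 45 = -43)
I(C, S) = -7 + C
T = -30086 (T = (-19 + (483 - 1*157))*(-98) = (-19 + (483 - 157))*(-98) = (-19 + 326)*(-98) = 307*(-98) = -30086)
I(1523, v)/T = (-7 + 1523)/(-30086) = 1516*(-1/30086) = -758/15043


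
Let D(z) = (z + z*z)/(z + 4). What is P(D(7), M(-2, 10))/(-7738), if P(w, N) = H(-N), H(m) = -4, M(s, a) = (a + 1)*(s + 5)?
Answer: 2/3869 ≈ 0.00051693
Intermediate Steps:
M(s, a) = (1 + a)*(5 + s)
D(z) = (z + z²)/(4 + z)
P(w, N) = -4
P(D(7), M(-2, 10))/(-7738) = -4/(-7738) = -4*(-1/7738) = 2/3869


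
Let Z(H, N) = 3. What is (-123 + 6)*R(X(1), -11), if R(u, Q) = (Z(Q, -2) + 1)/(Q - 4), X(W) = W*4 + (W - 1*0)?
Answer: 156/5 ≈ 31.200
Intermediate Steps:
X(W) = 5*W (X(W) = 4*W + (W + 0) = 4*W + W = 5*W)
R(u, Q) = 4/(-4 + Q) (R(u, Q) = (3 + 1)/(Q - 4) = 4/(-4 + Q))
(-123 + 6)*R(X(1), -11) = (-123 + 6)*(4/(-4 - 11)) = -468/(-15) = -468*(-1)/15 = -117*(-4/15) = 156/5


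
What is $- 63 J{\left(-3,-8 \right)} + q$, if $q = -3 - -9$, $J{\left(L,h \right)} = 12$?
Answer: $-750$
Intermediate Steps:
$q = 6$ ($q = -3 + 9 = 6$)
$- 63 J{\left(-3,-8 \right)} + q = \left(-63\right) 12 + 6 = -756 + 6 = -750$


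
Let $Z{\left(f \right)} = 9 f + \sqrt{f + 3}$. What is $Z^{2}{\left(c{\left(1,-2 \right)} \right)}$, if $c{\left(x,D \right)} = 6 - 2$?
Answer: $\left(36 + \sqrt{7}\right)^{2} \approx 1493.5$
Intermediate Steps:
$c{\left(x,D \right)} = 4$
$Z{\left(f \right)} = \sqrt{3 + f} + 9 f$ ($Z{\left(f \right)} = 9 f + \sqrt{3 + f} = \sqrt{3 + f} + 9 f$)
$Z^{2}{\left(c{\left(1,-2 \right)} \right)} = \left(\sqrt{3 + 4} + 9 \cdot 4\right)^{2} = \left(\sqrt{7} + 36\right)^{2} = \left(36 + \sqrt{7}\right)^{2}$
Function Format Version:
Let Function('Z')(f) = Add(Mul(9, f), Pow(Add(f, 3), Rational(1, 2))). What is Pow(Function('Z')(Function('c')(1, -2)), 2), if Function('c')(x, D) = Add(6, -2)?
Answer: Pow(Add(36, Pow(7, Rational(1, 2))), 2) ≈ 1493.5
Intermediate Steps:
Function('c')(x, D) = 4
Function('Z')(f) = Add(Pow(Add(3, f), Rational(1, 2)), Mul(9, f)) (Function('Z')(f) = Add(Mul(9, f), Pow(Add(3, f), Rational(1, 2))) = Add(Pow(Add(3, f), Rational(1, 2)), Mul(9, f)))
Pow(Function('Z')(Function('c')(1, -2)), 2) = Pow(Add(Pow(Add(3, 4), Rational(1, 2)), Mul(9, 4)), 2) = Pow(Add(Pow(7, Rational(1, 2)), 36), 2) = Pow(Add(36, Pow(7, Rational(1, 2))), 2)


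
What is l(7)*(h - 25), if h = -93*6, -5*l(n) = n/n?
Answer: 583/5 ≈ 116.60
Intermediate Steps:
l(n) = -⅕ (l(n) = -n/(5*n) = -⅕*1 = -⅕)
h = -558
l(7)*(h - 25) = -(-558 - 25)/5 = -⅕*(-583) = 583/5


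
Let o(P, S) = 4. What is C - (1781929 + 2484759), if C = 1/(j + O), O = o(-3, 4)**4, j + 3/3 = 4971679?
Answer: -21213691134591/4971934 ≈ -4.2667e+6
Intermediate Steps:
j = 4971678 (j = -1 + 4971679 = 4971678)
O = 256 (O = 4**4 = 256)
C = 1/4971934 (C = 1/(4971678 + 256) = 1/4971934 ≈ 2.0113e-7)
C - (1781929 + 2484759) = 1/4971934 - (1781929 + 2484759) = 1/4971934 - 1*4266688 = 1/4971934 - 4266688 = -21213691134591/4971934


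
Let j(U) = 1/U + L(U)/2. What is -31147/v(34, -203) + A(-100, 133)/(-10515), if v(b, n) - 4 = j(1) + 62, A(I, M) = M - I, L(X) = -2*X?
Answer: -36391787/77110 ≈ -471.95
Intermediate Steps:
j(U) = 1/U - U (j(U) = 1/U - 2*U/2 = 1/U - 2*U*(½) = 1/U - U)
v(b, n) = 66 (v(b, n) = 4 + ((1/1 - 1*1) + 62) = 4 + ((1 - 1) + 62) = 4 + (0 + 62) = 4 + 62 = 66)
-31147/v(34, -203) + A(-100, 133)/(-10515) = -31147/66 + (133 - 1*(-100))/(-10515) = -31147*1/66 + (133 + 100)*(-1/10515) = -31147/66 + 233*(-1/10515) = -31147/66 - 233/10515 = -36391787/77110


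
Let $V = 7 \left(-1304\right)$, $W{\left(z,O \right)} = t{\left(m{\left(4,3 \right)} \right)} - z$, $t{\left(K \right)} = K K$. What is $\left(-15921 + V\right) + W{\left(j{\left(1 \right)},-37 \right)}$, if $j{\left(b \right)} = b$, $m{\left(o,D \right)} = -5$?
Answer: $-25025$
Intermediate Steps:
$t{\left(K \right)} = K^{2}$
$W{\left(z,O \right)} = 25 - z$ ($W{\left(z,O \right)} = \left(-5\right)^{2} - z = 25 - z$)
$V = -9128$
$\left(-15921 + V\right) + W{\left(j{\left(1 \right)},-37 \right)} = \left(-15921 - 9128\right) + \left(25 - 1\right) = -25049 + \left(25 - 1\right) = -25049 + 24 = -25025$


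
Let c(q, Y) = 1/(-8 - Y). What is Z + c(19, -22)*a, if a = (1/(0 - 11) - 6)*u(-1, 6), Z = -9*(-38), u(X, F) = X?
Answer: 52735/154 ≈ 342.44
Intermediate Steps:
Z = 342
a = 67/11 (a = (1/(0 - 11) - 6)*(-1) = (1/(-11) - 6)*(-1) = (-1/11 - 6)*(-1) = -67/11*(-1) = 67/11 ≈ 6.0909)
Z + c(19, -22)*a = 342 - 1/(8 - 22)*(67/11) = 342 - 1/(-14)*(67/11) = 342 - 1*(-1/14)*(67/11) = 342 + (1/14)*(67/11) = 342 + 67/154 = 52735/154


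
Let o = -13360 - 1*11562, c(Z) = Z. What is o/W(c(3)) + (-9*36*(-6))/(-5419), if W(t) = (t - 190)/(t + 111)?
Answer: 905623572/59609 ≈ 15193.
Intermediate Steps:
o = -24922 (o = -13360 - 11562 = -24922)
W(t) = (-190 + t)/(111 + t)
o/W(c(3)) + (-9*36*(-6))/(-5419) = -24922*(111 + 3)/(-190 + 3) + (-9*36*(-6))/(-5419) = -24922/(-187/114) - 324*(-6)*(-1/5419) = -24922/((1/114)*(-187)) + 1944*(-1/5419) = -24922/(-187/114) - 1944/5419 = -24922*(-114/187) - 1944/5419 = 167124/11 - 1944/5419 = 905623572/59609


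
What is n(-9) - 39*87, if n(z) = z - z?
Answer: -3393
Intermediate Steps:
n(z) = 0
n(-9) - 39*87 = 0 - 39*87 = 0 - 3393 = -3393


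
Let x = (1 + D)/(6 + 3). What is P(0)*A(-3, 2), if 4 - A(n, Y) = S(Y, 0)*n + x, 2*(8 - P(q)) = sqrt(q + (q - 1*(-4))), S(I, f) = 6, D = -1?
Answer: 154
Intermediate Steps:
P(q) = 8 - sqrt(4 + 2*q)/2 (P(q) = 8 - sqrt(q + (q - 1*(-4)))/2 = 8 - sqrt(q + (q + 4))/2 = 8 - sqrt(q + (4 + q))/2 = 8 - sqrt(4 + 2*q)/2)
x = 0 (x = (1 - 1)/(6 + 3) = 0/9 = 0*(1/9) = 0)
A(n, Y) = 4 - 6*n (A(n, Y) = 4 - (6*n + 0) = 4 - 6*n)
P(0)*A(-3, 2) = (8 - sqrt(4 + 2*0)/2)*(4 - 6*(-3)) = (8 - sqrt(4 + 0)/2)*(4 + 18) = (8 - sqrt(4)/2)*22 = (8 - 1/2*2)*22 = (8 - 1)*22 = 7*22 = 154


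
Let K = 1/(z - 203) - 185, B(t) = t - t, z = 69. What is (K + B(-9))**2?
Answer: 614593681/17956 ≈ 34228.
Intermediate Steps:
B(t) = 0
K = -24791/134 (K = 1/(69 - 203) - 185 = 1/(-134) - 185 = -1/134 - 185 = -24791/134 ≈ -185.01)
(K + B(-9))**2 = (-24791/134 + 0)**2 = (-24791/134)**2 = 614593681/17956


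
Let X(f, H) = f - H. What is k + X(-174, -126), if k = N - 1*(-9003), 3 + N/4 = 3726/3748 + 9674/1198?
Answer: 5039735959/561263 ≈ 8979.3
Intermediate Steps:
N = 13625794/561263 (N = -12 + 4*(3726/3748 + 9674/1198) = -12 + 4*(3726*(1/3748) + 9674*(1/1198)) = -12 + 4*(1863/1874 + 4837/599) = -12 + 4*(10180475/1122526) = -12 + 20360950/561263 = 13625794/561263 ≈ 24.277)
k = 5066676583/561263 (k = 13625794/561263 - 1*(-9003) = 13625794/561263 + 9003 = 5066676583/561263 ≈ 9027.3)
k + X(-174, -126) = 5066676583/561263 + (-174 - 1*(-126)) = 5066676583/561263 + (-174 + 126) = 5066676583/561263 - 48 = 5039735959/561263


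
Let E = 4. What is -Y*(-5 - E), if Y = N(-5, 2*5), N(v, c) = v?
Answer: -45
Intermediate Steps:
Y = -5
-Y*(-5 - E) = -(-5)*(-5 - 1*4) = -(-5)*(-5 - 4) = -(-5)*(-9) = -1*45 = -45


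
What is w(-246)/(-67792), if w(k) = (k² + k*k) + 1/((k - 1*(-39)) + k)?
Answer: -54827495/30709776 ≈ -1.7853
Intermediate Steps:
w(k) = 1/(39 + 2*k) + 2*k² (w(k) = (k² + k²) + 1/((k + 39) + k) = 2*k² + 1/((39 + k) + k) = 2*k² + 1/(39 + 2*k) = 1/(39 + 2*k) + 2*k²)
w(-246)/(-67792) = ((1 + 4*(-246)³ + 78*(-246)²)/(39 + 2*(-246)))/(-67792) = ((1 + 4*(-14886936) + 78*60516)/(39 - 492))*(-1/67792) = ((1 - 59547744 + 4720248)/(-453))*(-1/67792) = -1/453*(-54827495)*(-1/67792) = (54827495/453)*(-1/67792) = -54827495/30709776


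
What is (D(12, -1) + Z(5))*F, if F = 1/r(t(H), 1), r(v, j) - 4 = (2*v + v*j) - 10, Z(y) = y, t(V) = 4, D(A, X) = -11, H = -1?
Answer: -1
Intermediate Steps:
r(v, j) = -6 + 2*v + j*v (r(v, j) = 4 + ((2*v + v*j) - 10) = 4 + ((2*v + j*v) - 10) = 4 + (-10 + 2*v + j*v) = -6 + 2*v + j*v)
F = ⅙ (F = 1/(-6 + 2*4 + 1*4) = 1/(-6 + 8 + 4) = 1/6 = ⅙ ≈ 0.16667)
(D(12, -1) + Z(5))*F = (-11 + 5)*(⅙) = -6*⅙ = -1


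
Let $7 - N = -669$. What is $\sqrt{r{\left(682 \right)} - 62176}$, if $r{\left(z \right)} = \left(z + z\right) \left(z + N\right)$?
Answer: $138 \sqrt{94} \approx 1338.0$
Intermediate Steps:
$N = 676$ ($N = 7 - -669 = 7 + 669 = 676$)
$r{\left(z \right)} = 2 z \left(676 + z\right)$ ($r{\left(z \right)} = \left(z + z\right) \left(z + 676\right) = 2 z \left(676 + z\right)$)
$\sqrt{r{\left(682 \right)} - 62176} = \sqrt{2 \cdot 682 \left(676 + 682\right) - 62176} = \sqrt{2 \cdot 682 \cdot 1358 - 62176} = \sqrt{1852312 - 62176} = \sqrt{1790136} = 138 \sqrt{94}$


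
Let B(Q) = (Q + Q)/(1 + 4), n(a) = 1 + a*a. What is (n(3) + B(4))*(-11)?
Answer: -638/5 ≈ -127.60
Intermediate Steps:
n(a) = 1 + a²
B(Q) = 2*Q/5 (B(Q) = (2*Q)/5 = (2*Q)*(⅕) = 2*Q/5)
(n(3) + B(4))*(-11) = ((1 + 3²) + (⅖)*4)*(-11) = ((1 + 9) + 8/5)*(-11) = (10 + 8/5)*(-11) = (58/5)*(-11) = -638/5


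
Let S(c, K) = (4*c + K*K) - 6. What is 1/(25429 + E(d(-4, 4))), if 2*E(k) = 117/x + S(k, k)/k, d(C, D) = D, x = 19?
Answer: 76/1933085 ≈ 3.9315e-5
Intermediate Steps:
S(c, K) = -6 + K**2 + 4*c (S(c, K) = (4*c + K**2) - 6 = (K**2 + 4*c) - 6 = -6 + K**2 + 4*c)
E(k) = 117/38 + (-6 + k**2 + 4*k)/(2*k) (E(k) = (117/19 + (-6 + k**2 + 4*k)/k)/2 = 117/38 + (-6 + k**2 + 4*k)/(2*k))
1/(25429 + E(d(-4, 4))) = 1/(25429 + (193/38 + (1/2)*4 - 3/4)) = 1/(25429 + (193/38 + 2 - 3*1/4)) = 1/(25429 + (193/38 + 2 - 3/4)) = 1/(25429 + 481/76) = 1/(1933085/76) = 76/1933085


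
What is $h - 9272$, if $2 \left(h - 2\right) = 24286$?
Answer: $2873$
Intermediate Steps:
$h = 12145$ ($h = 2 + \frac{1}{2} \cdot 24286 = 2 + 12143 = 12145$)
$h - 9272 = 12145 - 9272 = 2873$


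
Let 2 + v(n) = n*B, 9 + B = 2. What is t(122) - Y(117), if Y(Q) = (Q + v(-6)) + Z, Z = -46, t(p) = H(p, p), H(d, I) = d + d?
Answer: 133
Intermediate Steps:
B = -7 (B = -9 + 2 = -7)
H(d, I) = 2*d
t(p) = 2*p
v(n) = -2 - 7*n (v(n) = -2 + n*(-7) = -2 - 7*n)
Y(Q) = -6 + Q (Y(Q) = (Q + (-2 - 7*(-6))) - 46 = (Q + (-2 + 42)) - 46 = (Q + 40) - 46 = (40 + Q) - 46 = -6 + Q)
t(122) - Y(117) = 2*122 - (-6 + 117) = 244 - 1*111 = 244 - 111 = 133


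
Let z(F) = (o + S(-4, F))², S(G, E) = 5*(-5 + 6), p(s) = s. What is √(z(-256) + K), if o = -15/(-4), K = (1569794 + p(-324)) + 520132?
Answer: √33434857/4 ≈ 1445.6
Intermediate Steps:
S(G, E) = 5 (S(G, E) = 5*1 = 5)
K = 2089602 (K = (1569794 - 324) + 520132 = 1569470 + 520132 = 2089602)
o = 15/4 (o = -15*(-¼) = 15/4 ≈ 3.7500)
z(F) = 1225/16 (z(F) = (15/4 + 5)² = (35/4)² = 1225/16)
√(z(-256) + K) = √(1225/16 + 2089602) = √(33434857/16) = √33434857/4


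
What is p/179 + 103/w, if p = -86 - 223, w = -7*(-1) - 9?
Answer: -19055/358 ≈ -53.226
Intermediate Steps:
w = -2 (w = 7 - 9 = -2)
p = -309
p/179 + 103/w = -309/179 + 103/(-2) = -309*1/179 + 103*(-1/2) = -309/179 - 103/2 = -19055/358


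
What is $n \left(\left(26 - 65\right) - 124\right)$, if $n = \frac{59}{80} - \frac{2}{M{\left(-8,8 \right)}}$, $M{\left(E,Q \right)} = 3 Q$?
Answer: $- \frac{25591}{240} \approx -106.63$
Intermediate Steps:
$n = \frac{157}{240}$ ($n = \frac{59}{80} - \frac{2}{3 \cdot 8} = 59 \cdot \frac{1}{80} - \frac{2}{24} = \frac{59}{80} - \frac{1}{12} = \frac{157}{240} \approx 0.65417$)
$n \left(\left(26 - 65\right) - 124\right) = \frac{157 \left(\left(26 - 65\right) - 124\right)}{240} = \frac{157 \left(-39 - 124\right)}{240} = \frac{157}{240} \left(-163\right) = - \frac{25591}{240}$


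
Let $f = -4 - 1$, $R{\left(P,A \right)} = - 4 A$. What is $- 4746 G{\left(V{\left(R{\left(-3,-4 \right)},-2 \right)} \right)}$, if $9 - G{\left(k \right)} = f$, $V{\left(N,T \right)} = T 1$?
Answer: $-66444$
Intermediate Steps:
$f = -5$
$V{\left(N,T \right)} = T$
$G{\left(k \right)} = 14$ ($G{\left(k \right)} = 9 - -5 = 9 + 5 = 14$)
$- 4746 G{\left(V{\left(R{\left(-3,-4 \right)},-2 \right)} \right)} = - 4746 \cdot 14 = \left(-1\right) 66444 = -66444$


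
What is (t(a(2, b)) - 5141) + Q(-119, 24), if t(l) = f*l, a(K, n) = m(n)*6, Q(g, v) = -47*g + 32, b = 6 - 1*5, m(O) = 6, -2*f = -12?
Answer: 700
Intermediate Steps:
f = 6 (f = -½*(-12) = 6)
b = 1 (b = 6 - 5 = 1)
Q(g, v) = 32 - 47*g
a(K, n) = 36 (a(K, n) = 6*6 = 36)
t(l) = 6*l
(t(a(2, b)) - 5141) + Q(-119, 24) = (6*36 - 5141) + (32 - 47*(-119)) = (216 - 5141) + (32 + 5593) = -4925 + 5625 = 700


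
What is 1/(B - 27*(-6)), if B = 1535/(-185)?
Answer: 37/5687 ≈ 0.0065061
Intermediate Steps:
B = -307/37 (B = 1535*(-1/185) = -307/37 ≈ -8.2973)
1/(B - 27*(-6)) = 1/(-307/37 - 27*(-6)) = 1/(-307/37 + 162) = 1/(5687/37) = 37/5687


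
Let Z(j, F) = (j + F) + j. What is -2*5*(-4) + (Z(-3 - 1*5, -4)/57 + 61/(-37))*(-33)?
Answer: 74507/703 ≈ 105.98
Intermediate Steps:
Z(j, F) = F + 2*j (Z(j, F) = (F + j) + j = F + 2*j)
-2*5*(-4) + (Z(-3 - 1*5, -4)/57 + 61/(-37))*(-33) = -2*5*(-4) + ((-4 + 2*(-3 - 1*5))/57 + 61/(-37))*(-33) = -10*(-4) + ((-4 + 2*(-3 - 5))*(1/57) + 61*(-1/37))*(-33) = 40 + ((-4 + 2*(-8))*(1/57) - 61/37)*(-33) = 40 + ((-4 - 16)*(1/57) - 61/37)*(-33) = 40 + (-20*1/57 - 61/37)*(-33) = 40 + (-20/57 - 61/37)*(-33) = 40 - 4217/2109*(-33) = 40 + 46387/703 = 74507/703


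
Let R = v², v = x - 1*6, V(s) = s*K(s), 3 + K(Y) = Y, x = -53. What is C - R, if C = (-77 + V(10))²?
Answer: -3432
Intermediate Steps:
K(Y) = -3 + Y
V(s) = s*(-3 + s)
C = 49 (C = (-77 + 10*(-3 + 10))² = (-77 + 10*7)² = (-77 + 70)² = (-7)² = 49)
v = -59 (v = -53 - 1*6 = -53 - 6 = -59)
R = 3481 (R = (-59)² = 3481)
C - R = 49 - 1*3481 = 49 - 3481 = -3432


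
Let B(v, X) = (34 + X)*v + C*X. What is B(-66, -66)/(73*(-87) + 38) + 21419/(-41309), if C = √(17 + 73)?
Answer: -222462755/260783717 + 198*√10/6313 ≈ -0.75387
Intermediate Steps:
C = 3*√10 (C = √90 = 3*√10 ≈ 9.4868)
B(v, X) = v*(34 + X) + 3*X*√10 (B(v, X) = (34 + X)*v + (3*√10)*X = v*(34 + X) + 3*X*√10)
B(-66, -66)/(73*(-87) + 38) + 21419/(-41309) = (34*(-66) - 66*(-66) + 3*(-66)*√10)/(73*(-87) + 38) + 21419/(-41309) = (-2244 + 4356 - 198*√10)/(-6351 + 38) + 21419*(-1/41309) = (2112 - 198*√10)/(-6313) - 21419/41309 = (2112 - 198*√10)*(-1/6313) - 21419/41309 = (-2112/6313 + 198*√10/6313) - 21419/41309 = -222462755/260783717 + 198*√10/6313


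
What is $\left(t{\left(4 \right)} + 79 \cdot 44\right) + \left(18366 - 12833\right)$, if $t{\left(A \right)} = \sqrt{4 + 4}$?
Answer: $9009 + 2 \sqrt{2} \approx 9011.8$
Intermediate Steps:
$t{\left(A \right)} = 2 \sqrt{2}$ ($t{\left(A \right)} = \sqrt{8} = 2 \sqrt{2}$)
$\left(t{\left(4 \right)} + 79 \cdot 44\right) + \left(18366 - 12833\right) = \left(2 \sqrt{2} + 79 \cdot 44\right) + \left(18366 - 12833\right) = \left(2 \sqrt{2} + 3476\right) + \left(18366 - 12833\right) = \left(3476 + 2 \sqrt{2}\right) + 5533 = 9009 + 2 \sqrt{2}$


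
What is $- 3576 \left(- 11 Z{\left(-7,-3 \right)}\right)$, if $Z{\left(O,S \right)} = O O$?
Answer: $1927464$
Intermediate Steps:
$Z{\left(O,S \right)} = O^{2}$
$- 3576 \left(- 11 Z{\left(-7,-3 \right)}\right) = - 3576 \left(- 11 \left(-7\right)^{2}\right) = - 3576 \left(\left(-11\right) 49\right) = \left(-3576\right) \left(-539\right) = 1927464$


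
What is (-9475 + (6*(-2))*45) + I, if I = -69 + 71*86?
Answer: -3978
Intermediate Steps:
I = 6037 (I = -69 + 6106 = 6037)
(-9475 + (6*(-2))*45) + I = (-9475 + (6*(-2))*45) + 6037 = (-9475 - 12*45) + 6037 = (-9475 - 540) + 6037 = -10015 + 6037 = -3978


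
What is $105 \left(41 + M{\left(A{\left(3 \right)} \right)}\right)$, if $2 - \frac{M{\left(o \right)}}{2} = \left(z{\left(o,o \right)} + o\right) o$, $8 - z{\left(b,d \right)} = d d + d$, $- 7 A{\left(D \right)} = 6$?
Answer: $\frac{295605}{49} \approx 6032.8$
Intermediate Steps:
$A{\left(D \right)} = - \frac{6}{7}$ ($A{\left(D \right)} = \left(- \frac{1}{7}\right) 6 = - \frac{6}{7}$)
$z{\left(b,d \right)} = 8 - d - d^{2}$ ($z{\left(b,d \right)} = 8 - \left(d d + d\right) = 8 - \left(d^{2} + d\right) = 8 - \left(d + d^{2}\right) = 8 - d - d^{2}$)
$M{\left(o \right)} = 4 - 2 o \left(8 - o^{2}\right)$ ($M{\left(o \right)} = 4 - 2 \left(\left(8 - o - o^{2}\right) + o\right) o = 4 - 2 \left(8 - o^{2}\right) o = 4 - 2 o \left(8 - o^{2}\right)$)
$105 \left(41 + M{\left(A{\left(3 \right)} \right)}\right) = 105 \left(41 + \left(4 - - \frac{96}{7} + 2 \left(- \frac{6}{7}\right)^{3}\right)\right) = 105 \left(41 + \left(4 + \frac{96}{7} + 2 \left(- \frac{216}{343}\right)\right)\right) = 105 \left(41 + \left(4 + \frac{96}{7} - \frac{432}{343}\right)\right) = 105 \left(41 + \frac{5644}{343}\right) = 105 \cdot \frac{19707}{343} = \frac{295605}{49}$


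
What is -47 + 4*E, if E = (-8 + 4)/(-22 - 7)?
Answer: -1347/29 ≈ -46.448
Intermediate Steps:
E = 4/29 (E = -4/(-29) = -4*(-1/29) = 4/29 ≈ 0.13793)
-47 + 4*E = -47 + 4*(4/29) = -47 + 16/29 = -1347/29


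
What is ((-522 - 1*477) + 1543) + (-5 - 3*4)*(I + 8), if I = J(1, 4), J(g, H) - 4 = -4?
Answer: 408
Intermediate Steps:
J(g, H) = 0 (J(g, H) = 4 - 4 = 0)
I = 0
((-522 - 1*477) + 1543) + (-5 - 3*4)*(I + 8) = ((-522 - 1*477) + 1543) + (-5 - 3*4)*(0 + 8) = ((-522 - 477) + 1543) + (-5 - 12)*8 = (-999 + 1543) - 17*8 = 544 - 136 = 408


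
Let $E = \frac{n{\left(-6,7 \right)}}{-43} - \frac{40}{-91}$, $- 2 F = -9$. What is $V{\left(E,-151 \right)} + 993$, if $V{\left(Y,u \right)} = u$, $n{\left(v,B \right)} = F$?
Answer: $842$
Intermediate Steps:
$F = \frac{9}{2}$ ($F = \left(- \frac{1}{2}\right) \left(-9\right) = \frac{9}{2} \approx 4.5$)
$n{\left(v,B \right)} = \frac{9}{2}$
$E = \frac{2621}{7826}$ ($E = \frac{9}{2 \left(-43\right)} - \frac{40}{-91} = \frac{9}{2} \left(- \frac{1}{43}\right) - - \frac{40}{91} = - \frac{9}{86} + \frac{40}{91} = \frac{2621}{7826} \approx 0.33491$)
$V{\left(E,-151 \right)} + 993 = -151 + 993 = 842$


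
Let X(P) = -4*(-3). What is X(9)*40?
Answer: 480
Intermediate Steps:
X(P) = 12
X(9)*40 = 12*40 = 480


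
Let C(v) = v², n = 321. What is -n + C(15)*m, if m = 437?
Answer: 98004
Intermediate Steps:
-n + C(15)*m = -1*321 + 15²*437 = -321 + 225*437 = -321 + 98325 = 98004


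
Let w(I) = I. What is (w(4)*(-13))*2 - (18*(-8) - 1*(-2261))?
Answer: -2221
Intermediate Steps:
(w(4)*(-13))*2 - (18*(-8) - 1*(-2261)) = (4*(-13))*2 - (18*(-8) - 1*(-2261)) = -52*2 - (-144 + 2261) = -104 - 1*2117 = -104 - 2117 = -2221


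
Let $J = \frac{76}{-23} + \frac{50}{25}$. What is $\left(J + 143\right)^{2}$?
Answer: $\frac{10621081}{529} \approx 20078.0$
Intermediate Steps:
$J = - \frac{30}{23}$ ($J = 76 \left(- \frac{1}{23}\right) + 50 \cdot \frac{1}{25} = - \frac{76}{23} + 2 = - \frac{30}{23} \approx -1.3043$)
$\left(J + 143\right)^{2} = \left(- \frac{30}{23} + 143\right)^{2} = \left(\frac{3259}{23}\right)^{2} = \frac{10621081}{529}$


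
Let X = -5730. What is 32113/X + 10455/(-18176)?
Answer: -321796519/52074240 ≈ -6.1796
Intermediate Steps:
32113/X + 10455/(-18176) = 32113/(-5730) + 10455/(-18176) = 32113*(-1/5730) + 10455*(-1/18176) = -32113/5730 - 10455/18176 = -321796519/52074240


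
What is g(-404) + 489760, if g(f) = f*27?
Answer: 478852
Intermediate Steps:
g(f) = 27*f
g(-404) + 489760 = 27*(-404) + 489760 = -10908 + 489760 = 478852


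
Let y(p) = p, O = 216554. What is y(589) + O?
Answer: 217143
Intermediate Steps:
y(589) + O = 589 + 216554 = 217143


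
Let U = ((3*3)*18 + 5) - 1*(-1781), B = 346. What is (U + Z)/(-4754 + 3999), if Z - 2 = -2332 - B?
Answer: 728/755 ≈ 0.96424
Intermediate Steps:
Z = -2676 (Z = 2 + (-2332 - 1*346) = 2 + (-2332 - 346) = 2 - 2678 = -2676)
U = 1948 (U = (9*18 + 5) + 1781 = (162 + 5) + 1781 = 167 + 1781 = 1948)
(U + Z)/(-4754 + 3999) = (1948 - 2676)/(-4754 + 3999) = -728/(-755) = -728*(-1/755) = 728/755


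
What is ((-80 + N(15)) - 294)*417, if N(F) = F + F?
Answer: -143448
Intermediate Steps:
N(F) = 2*F
((-80 + N(15)) - 294)*417 = ((-80 + 2*15) - 294)*417 = ((-80 + 30) - 294)*417 = (-50 - 294)*417 = -344*417 = -143448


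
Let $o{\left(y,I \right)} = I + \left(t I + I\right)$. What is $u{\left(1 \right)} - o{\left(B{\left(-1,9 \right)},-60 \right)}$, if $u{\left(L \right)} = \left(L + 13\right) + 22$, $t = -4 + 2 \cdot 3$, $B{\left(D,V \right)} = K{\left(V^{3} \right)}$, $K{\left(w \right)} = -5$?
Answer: $276$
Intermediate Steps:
$B{\left(D,V \right)} = -5$
$t = 2$ ($t = -4 + 6 = 2$)
$u{\left(L \right)} = 35 + L$ ($u{\left(L \right)} = \left(13 + L\right) + 22 = 35 + L$)
$o{\left(y,I \right)} = 4 I$ ($o{\left(y,I \right)} = I + \left(2 I + I\right) = I + 3 I = 4 I$)
$u{\left(1 \right)} - o{\left(B{\left(-1,9 \right)},-60 \right)} = \left(35 + 1\right) - 4 \left(-60\right) = 36 - -240 = 36 + 240 = 276$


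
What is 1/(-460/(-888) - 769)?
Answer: -222/170603 ≈ -0.0013013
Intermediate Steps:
1/(-460/(-888) - 769) = 1/(-460*(-1/888) - 769) = 1/(115/222 - 769) = 1/(-170603/222) = -222/170603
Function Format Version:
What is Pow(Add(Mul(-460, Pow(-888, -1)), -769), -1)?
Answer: Rational(-222, 170603) ≈ -0.0013013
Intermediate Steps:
Pow(Add(Mul(-460, Pow(-888, -1)), -769), -1) = Pow(Add(Mul(-460, Rational(-1, 888)), -769), -1) = Pow(Add(Rational(115, 222), -769), -1) = Pow(Rational(-170603, 222), -1) = Rational(-222, 170603)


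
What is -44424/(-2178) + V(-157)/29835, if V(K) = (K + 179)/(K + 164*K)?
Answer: 173405196658/8501632425 ≈ 20.397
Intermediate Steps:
V(K) = (179 + K)/(165*K) (V(K) = (179 + K)/((165*K)) = (179 + K)*(1/(165*K)) = (179 + K)/(165*K))
-44424/(-2178) + V(-157)/29835 = -44424/(-2178) + ((1/165)*(179 - 157)/(-157))/29835 = -44424*(-1/2178) + ((1/165)*(-1/157)*22)*(1/29835) = 2468/121 - 2/2355*1/29835 = 2468/121 - 2/70261425 = 173405196658/8501632425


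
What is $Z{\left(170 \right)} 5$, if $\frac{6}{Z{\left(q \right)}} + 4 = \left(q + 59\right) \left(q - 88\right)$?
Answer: $\frac{5}{3129} \approx 0.001598$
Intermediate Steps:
$Z{\left(q \right)} = \frac{6}{-4 + \left(-88 + q\right) \left(59 + q\right)}$ ($Z{\left(q \right)} = \frac{6}{-4 + \left(q + 59\right) \left(q - 88\right)} = \frac{6}{-4 + \left(59 + q\right) \left(-88 + q\right)} = \frac{6}{-4 + \left(-88 + q\right) \left(59 + q\right)}$)
$Z{\left(170 \right)} 5 = \frac{6}{-5196 + 170^{2} - 4930} \cdot 5 = \frac{6}{-5196 + 28900 - 4930} \cdot 5 = \frac{6}{18774} \cdot 5 = 6 \cdot \frac{1}{18774} \cdot 5 = \frac{1}{3129} \cdot 5 = \frac{5}{3129}$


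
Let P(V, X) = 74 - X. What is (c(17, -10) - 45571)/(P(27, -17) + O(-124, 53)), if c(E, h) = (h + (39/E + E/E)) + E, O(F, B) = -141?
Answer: 387266/425 ≈ 911.21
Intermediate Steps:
c(E, h) = 1 + E + h + 39/E (c(E, h) = (h + (39/E + 1)) + E = (h + (1 + 39/E)) + E = (1 + h + 39/E) + E = 1 + E + h + 39/E)
(c(17, -10) - 45571)/(P(27, -17) + O(-124, 53)) = ((1 + 17 - 10 + 39/17) - 45571)/((74 - 1*(-17)) - 141) = ((1 + 17 - 10 + 39*(1/17)) - 45571)/((74 + 17) - 141) = ((1 + 17 - 10 + 39/17) - 45571)/(91 - 141) = (175/17 - 45571)/(-50) = -774532/17*(-1/50) = 387266/425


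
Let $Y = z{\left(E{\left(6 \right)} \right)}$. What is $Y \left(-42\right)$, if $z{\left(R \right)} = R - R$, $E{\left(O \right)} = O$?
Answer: $0$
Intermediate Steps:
$z{\left(R \right)} = 0$
$Y = 0$
$Y \left(-42\right) = 0 \left(-42\right) = 0$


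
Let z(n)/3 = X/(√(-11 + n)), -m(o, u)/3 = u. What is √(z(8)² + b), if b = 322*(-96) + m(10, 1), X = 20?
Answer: I*√32115 ≈ 179.21*I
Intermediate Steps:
m(o, u) = -3*u
z(n) = 60/√(-11 + n) (z(n) = 3*(20/(√(-11 + n))) = 3*(20/√(-11 + n)) = 60/√(-11 + n))
b = -30915 (b = 322*(-96) - 3*1 = -30912 - 3 = -30915)
√(z(8)² + b) = √((60/√(-11 + 8))² - 30915) = √((60/√(-3))² - 30915) = √((60*(-I*√3/3))² - 30915) = √((-20*I*√3)² - 30915) = √(-1200 - 30915) = √(-32115) = I*√32115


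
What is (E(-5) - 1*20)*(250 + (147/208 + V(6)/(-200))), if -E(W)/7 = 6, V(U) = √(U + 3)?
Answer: -40411507/2600 ≈ -15543.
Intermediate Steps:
V(U) = √(3 + U)
E(W) = -42 (E(W) = -7*6 = -42)
(E(-5) - 1*20)*(250 + (147/208 + V(6)/(-200))) = (-42 - 1*20)*(250 + (147/208 + √(3 + 6)/(-200))) = (-42 - 20)*(250 + (147*(1/208) + √9*(-1/200))) = -62*(250 + (147/208 + 3*(-1/200))) = -62*(250 + (147/208 - 3/200)) = -62*(250 + 3597/5200) = -62*1303597/5200 = -40411507/2600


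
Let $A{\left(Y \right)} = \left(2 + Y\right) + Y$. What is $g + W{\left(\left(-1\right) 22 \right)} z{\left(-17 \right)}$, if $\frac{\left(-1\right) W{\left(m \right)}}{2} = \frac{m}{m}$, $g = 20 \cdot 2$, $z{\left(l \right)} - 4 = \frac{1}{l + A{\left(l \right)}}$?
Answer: $\frac{1570}{49} \approx 32.041$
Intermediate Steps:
$A{\left(Y \right)} = 2 + 2 Y$
$z{\left(l \right)} = 4 + \frac{1}{2 + 3 l}$ ($z{\left(l \right)} = 4 + \frac{1}{l + \left(2 + 2 l\right)} = 4 + \frac{1}{2 + 3 l}$)
$g = 40$
$W{\left(m \right)} = -2$ ($W{\left(m \right)} = - 2 \frac{m}{m} = \left(-2\right) 1 = -2$)
$g + W{\left(\left(-1\right) 22 \right)} z{\left(-17 \right)} = 40 - 2 \frac{3 \left(3 + 4 \left(-17\right)\right)}{2 + 3 \left(-17\right)} = 40 - 2 \frac{3 \left(3 - 68\right)}{2 - 51} = 40 - 2 \cdot 3 \frac{1}{-49} \left(-65\right) = 40 - 2 \cdot 3 \left(- \frac{1}{49}\right) \left(-65\right) = 40 - \frac{390}{49} = \frac{1570}{49}$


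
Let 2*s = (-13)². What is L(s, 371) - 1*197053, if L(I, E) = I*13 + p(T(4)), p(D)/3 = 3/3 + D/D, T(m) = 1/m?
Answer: -391897/2 ≈ -1.9595e+5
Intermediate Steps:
p(D) = 6 (p(D) = 3*(3/3 + D/D) = 3*(3*(⅓) + 1) = 3*(1 + 1) = 3*2 = 6)
s = 169/2 (s = (½)*(-13)² = (½)*169 = 169/2 ≈ 84.500)
L(I, E) = 6 + 13*I (L(I, E) = I*13 + 6 = 13*I + 6 = 6 + 13*I)
L(s, 371) - 1*197053 = (6 + 13*(169/2)) - 1*197053 = (6 + 2197/2) - 197053 = 2209/2 - 197053 = -391897/2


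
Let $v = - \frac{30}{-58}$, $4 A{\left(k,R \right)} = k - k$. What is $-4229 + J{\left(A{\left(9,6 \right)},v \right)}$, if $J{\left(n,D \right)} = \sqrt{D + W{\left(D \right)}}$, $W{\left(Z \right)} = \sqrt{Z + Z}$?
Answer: $-4229 + \frac{\sqrt{435 + 29 \sqrt{870}}}{29} \approx -4227.8$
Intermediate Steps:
$A{\left(k,R \right)} = 0$ ($A{\left(k,R \right)} = \frac{k - k}{4} = \frac{1}{4} \cdot 0 = 0$)
$v = \frac{15}{29}$ ($v = \left(-30\right) \left(- \frac{1}{58}\right) = \frac{15}{29} \approx 0.51724$)
$W{\left(Z \right)} = \sqrt{2} \sqrt{Z}$ ($W{\left(Z \right)} = \sqrt{2 Z} = \sqrt{2} \sqrt{Z}$)
$J{\left(n,D \right)} = \sqrt{D + \sqrt{2} \sqrt{D}}$
$-4229 + J{\left(A{\left(9,6 \right)},v \right)} = -4229 + \sqrt{\frac{15}{29} + \sqrt{2} \sqrt{\frac{15}{29}}} = -4229 + \sqrt{\frac{15}{29} + \sqrt{2} \frac{\sqrt{435}}{29}} = -4229 + \sqrt{\frac{15}{29} + \frac{\sqrt{870}}{29}}$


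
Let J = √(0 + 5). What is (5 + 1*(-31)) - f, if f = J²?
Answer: -31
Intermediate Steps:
J = √5 ≈ 2.2361
f = 5 (f = (√5)² = 5)
(5 + 1*(-31)) - f = (5 + 1*(-31)) - 1*5 = (5 - 31) - 5 = -26 - 5 = -31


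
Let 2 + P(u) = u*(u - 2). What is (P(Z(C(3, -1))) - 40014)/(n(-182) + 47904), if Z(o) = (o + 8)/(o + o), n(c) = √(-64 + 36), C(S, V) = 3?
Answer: -1437705826/1721094933 + 1440587*I*√7/41306278392 ≈ -0.83534 + 9.2273e-5*I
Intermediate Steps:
n(c) = 2*I*√7 (n(c) = √(-28) = 2*I*√7)
Z(o) = (8 + o)/(2*o) (Z(o) = (8 + o)/((2*o)) = (8 + o)*(1/(2*o)) = (8 + o)/(2*o))
P(u) = -2 + u*(-2 + u) (P(u) = -2 + u*(u - 2) = -2 + u*(-2 + u))
(P(Z(C(3, -1))) - 40014)/(n(-182) + 47904) = ((-2 + ((½)*(8 + 3)/3)² - (8 + 3)/3) - 40014)/(2*I*√7 + 47904) = ((-2 + ((½)*(⅓)*11)² - 11/3) - 40014)/(47904 + 2*I*√7) = ((-2 + (11/6)² - 2*11/6) - 40014)/(47904 + 2*I*√7) = ((-2 + 121/36 - 11/3) - 40014)/(47904 + 2*I*√7) = (-83/36 - 40014)/(47904 + 2*I*√7) = -1440587/(36*(47904 + 2*I*√7))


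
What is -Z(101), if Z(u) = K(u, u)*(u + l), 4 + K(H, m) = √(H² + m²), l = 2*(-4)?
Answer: 372 - 9393*√2 ≈ -12912.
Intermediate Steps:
l = -8
K(H, m) = -4 + √(H² + m²)
Z(u) = (-8 + u)*(-4 + √2*√(u²)) (Z(u) = (-4 + √(u² + u²))*(u - 8) = (-4 + √(2*u²))*(-8 + u) = (-4 + √2*√(u²))*(-8 + u) = (-8 + u)*(-4 + √2*√(u²)))
-Z(101) = -(-8 + 101)*(-4 + √2*√(101²)) = -93*(-4 + √2*√10201) = -93*(-4 + √2*101) = -93*(-4 + 101*√2) = -(-372 + 9393*√2) = 372 - 9393*√2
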